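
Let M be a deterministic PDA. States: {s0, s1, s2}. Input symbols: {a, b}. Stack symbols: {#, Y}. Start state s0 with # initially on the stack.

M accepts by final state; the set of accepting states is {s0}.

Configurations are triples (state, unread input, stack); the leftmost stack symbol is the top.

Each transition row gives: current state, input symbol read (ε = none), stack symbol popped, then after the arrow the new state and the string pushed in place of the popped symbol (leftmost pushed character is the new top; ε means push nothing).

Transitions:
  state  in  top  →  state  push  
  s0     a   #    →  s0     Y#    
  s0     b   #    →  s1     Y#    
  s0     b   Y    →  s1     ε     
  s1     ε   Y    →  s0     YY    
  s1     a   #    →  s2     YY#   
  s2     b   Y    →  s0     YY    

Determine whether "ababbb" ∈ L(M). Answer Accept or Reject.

(s0, ababbb, #)
  read a, top #: go to s0, push Y# → (s0, babbb, Y#)
  read b, top Y: go to s1, push ε → (s1, abbb, #)
  read a, top #: go to s2, push YY# → (s2, bbb, YY#)
  read b, top Y: go to s0, push YY → (s0, bb, YYY#)
  read b, top Y: go to s1, push ε → (s1, b, YY#)
  ε-move, top Y: go to s0, push YY → (s0, b, YYY#)
  read b, top Y: go to s1, push ε → (s1, ε, YY#)
  ε-move, top Y: go to s0, push YY → (s0, ε, YYY#)
All input consumed; state s0 ∈ F.

Accept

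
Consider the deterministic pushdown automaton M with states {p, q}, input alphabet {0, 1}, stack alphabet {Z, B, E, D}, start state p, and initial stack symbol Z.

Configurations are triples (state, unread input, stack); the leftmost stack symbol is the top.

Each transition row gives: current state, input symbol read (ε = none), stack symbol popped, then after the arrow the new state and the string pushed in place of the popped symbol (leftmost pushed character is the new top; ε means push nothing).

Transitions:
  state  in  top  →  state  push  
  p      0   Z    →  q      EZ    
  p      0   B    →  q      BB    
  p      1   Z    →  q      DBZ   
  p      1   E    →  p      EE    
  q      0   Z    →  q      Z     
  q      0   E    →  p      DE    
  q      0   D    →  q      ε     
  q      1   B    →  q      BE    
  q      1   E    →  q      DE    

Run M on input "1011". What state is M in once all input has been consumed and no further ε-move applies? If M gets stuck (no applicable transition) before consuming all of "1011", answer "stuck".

(p, 1011, Z)
  read 1, top Z: go to q, push DBZ → (q, 011, DBZ)
  read 0, top D: go to q, push ε → (q, 11, BZ)
  read 1, top B: go to q, push BE → (q, 1, BEZ)
  read 1, top B: go to q, push BE → (q, ε, BEEZ)
All input consumed; M is in state q.

q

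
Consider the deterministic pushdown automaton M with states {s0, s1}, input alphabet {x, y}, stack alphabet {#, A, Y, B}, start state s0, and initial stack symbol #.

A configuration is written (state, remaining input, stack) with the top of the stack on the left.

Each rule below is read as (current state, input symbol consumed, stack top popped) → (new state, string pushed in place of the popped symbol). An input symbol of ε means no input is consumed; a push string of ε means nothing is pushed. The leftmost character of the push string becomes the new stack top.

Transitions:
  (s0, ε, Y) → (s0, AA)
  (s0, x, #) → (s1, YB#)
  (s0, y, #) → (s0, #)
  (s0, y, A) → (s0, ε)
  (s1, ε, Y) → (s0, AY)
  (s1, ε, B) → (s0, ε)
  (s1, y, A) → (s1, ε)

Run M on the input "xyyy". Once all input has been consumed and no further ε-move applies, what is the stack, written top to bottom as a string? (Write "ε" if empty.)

(s0, xyyy, #) ⊢ (s1, yyy, YB#) ⊢ (s0, yyy, AYB#) ⊢ (s0, yy, YB#) ⊢ (s0, yy, AAB#) ⊢ (s0, y, AB#) ⊢ (s0, ε, B#)
All input consumed in state s0 with stack B#.

B#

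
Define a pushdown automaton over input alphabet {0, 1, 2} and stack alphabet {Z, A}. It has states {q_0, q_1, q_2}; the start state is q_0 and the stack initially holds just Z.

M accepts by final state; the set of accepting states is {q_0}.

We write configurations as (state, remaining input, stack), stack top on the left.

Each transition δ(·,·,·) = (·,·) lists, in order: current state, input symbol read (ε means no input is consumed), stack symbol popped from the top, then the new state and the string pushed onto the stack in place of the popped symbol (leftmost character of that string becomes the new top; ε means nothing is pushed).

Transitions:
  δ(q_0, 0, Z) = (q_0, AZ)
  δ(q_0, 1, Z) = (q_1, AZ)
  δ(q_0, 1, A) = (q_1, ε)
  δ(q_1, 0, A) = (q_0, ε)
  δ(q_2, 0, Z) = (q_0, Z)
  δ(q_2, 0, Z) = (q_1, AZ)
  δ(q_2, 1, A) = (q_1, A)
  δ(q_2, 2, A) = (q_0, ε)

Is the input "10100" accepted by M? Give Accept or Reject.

Accept

One accepting computation: (q_0, 10100, Z) ⊢ (q_1, 0100, AZ) ⊢ (q_0, 100, Z) ⊢ (q_1, 00, AZ) ⊢ (q_0, 0, Z) ⊢ (q_0, ε, AZ)
All input consumed and state q_0 ∈ F.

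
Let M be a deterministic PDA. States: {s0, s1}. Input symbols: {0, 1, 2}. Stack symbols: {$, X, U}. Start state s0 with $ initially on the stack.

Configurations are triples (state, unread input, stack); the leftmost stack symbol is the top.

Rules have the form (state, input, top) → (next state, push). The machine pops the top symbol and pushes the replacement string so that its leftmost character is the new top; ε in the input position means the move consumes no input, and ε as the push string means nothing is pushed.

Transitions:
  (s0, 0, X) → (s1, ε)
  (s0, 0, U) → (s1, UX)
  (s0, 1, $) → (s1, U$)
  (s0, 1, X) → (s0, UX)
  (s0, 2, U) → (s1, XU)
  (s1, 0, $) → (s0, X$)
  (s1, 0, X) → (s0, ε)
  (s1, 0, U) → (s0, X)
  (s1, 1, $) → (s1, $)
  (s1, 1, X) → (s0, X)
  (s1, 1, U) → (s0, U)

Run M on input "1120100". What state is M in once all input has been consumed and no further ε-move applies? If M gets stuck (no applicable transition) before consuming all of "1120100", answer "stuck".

(s0, 1120100, $)
  read 1, top $: go to s1, push U$ → (s1, 120100, U$)
  read 1, top U: go to s0, push U → (s0, 20100, U$)
  read 2, top U: go to s1, push XU → (s1, 0100, XU$)
  read 0, top X: go to s0, push ε → (s0, 100, U$)
No transition for (s0, 1, top U); M blocks with input 100 remaining.

stuck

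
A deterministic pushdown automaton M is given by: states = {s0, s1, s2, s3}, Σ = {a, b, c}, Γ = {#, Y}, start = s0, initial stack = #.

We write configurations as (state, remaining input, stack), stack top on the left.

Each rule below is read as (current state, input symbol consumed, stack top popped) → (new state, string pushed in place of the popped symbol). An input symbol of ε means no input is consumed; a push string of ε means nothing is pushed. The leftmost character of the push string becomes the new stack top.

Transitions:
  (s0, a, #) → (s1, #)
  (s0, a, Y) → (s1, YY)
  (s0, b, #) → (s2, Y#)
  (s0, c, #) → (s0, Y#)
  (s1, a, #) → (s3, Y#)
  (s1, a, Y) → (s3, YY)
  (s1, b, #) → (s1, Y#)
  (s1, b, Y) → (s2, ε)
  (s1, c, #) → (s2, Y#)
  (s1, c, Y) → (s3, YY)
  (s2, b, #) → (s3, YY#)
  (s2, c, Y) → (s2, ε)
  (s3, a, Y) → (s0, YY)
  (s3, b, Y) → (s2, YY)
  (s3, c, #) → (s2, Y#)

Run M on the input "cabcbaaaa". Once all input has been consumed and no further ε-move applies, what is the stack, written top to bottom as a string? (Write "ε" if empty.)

(s0, cabcbaaaa, #)
  read c, top #: go to s0, push Y# → (s0, abcbaaaa, Y#)
  read a, top Y: go to s1, push YY → (s1, bcbaaaa, YY#)
  read b, top Y: go to s2, push ε → (s2, cbaaaa, Y#)
  read c, top Y: go to s2, push ε → (s2, baaaa, #)
  read b, top #: go to s3, push YY# → (s3, aaaa, YY#)
  read a, top Y: go to s0, push YY → (s0, aaa, YYY#)
  read a, top Y: go to s1, push YY → (s1, aa, YYYY#)
  read a, top Y: go to s3, push YY → (s3, a, YYYYY#)
  read a, top Y: go to s0, push YY → (s0, ε, YYYYYY#)
All input consumed in state s0 with stack YYYYYY#.

YYYYYY#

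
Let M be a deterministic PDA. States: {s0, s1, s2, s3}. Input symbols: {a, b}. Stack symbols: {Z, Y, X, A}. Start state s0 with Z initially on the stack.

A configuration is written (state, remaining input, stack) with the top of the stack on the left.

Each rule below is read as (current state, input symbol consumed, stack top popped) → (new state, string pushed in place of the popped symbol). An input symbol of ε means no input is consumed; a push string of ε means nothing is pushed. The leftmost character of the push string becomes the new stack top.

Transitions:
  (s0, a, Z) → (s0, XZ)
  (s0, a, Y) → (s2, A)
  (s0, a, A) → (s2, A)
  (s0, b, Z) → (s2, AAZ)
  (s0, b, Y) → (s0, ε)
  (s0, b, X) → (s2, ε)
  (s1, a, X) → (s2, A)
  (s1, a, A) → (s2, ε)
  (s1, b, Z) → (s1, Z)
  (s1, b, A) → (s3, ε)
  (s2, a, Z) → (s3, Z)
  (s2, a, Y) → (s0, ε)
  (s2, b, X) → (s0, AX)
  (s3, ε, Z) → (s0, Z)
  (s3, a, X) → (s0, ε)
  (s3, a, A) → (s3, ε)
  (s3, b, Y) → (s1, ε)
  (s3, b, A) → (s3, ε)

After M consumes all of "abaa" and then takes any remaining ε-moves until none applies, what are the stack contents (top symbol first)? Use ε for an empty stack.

XZ

(s0, abaa, Z)
  read a, top Z: go to s0, push XZ → (s0, baa, XZ)
  read b, top X: go to s2, push ε → (s2, aa, Z)
  read a, top Z: go to s3, push Z → (s3, a, Z)
  ε-move, top Z: go to s0, push Z → (s0, a, Z)
  read a, top Z: go to s0, push XZ → (s0, ε, XZ)
All input consumed in state s0 with stack XZ.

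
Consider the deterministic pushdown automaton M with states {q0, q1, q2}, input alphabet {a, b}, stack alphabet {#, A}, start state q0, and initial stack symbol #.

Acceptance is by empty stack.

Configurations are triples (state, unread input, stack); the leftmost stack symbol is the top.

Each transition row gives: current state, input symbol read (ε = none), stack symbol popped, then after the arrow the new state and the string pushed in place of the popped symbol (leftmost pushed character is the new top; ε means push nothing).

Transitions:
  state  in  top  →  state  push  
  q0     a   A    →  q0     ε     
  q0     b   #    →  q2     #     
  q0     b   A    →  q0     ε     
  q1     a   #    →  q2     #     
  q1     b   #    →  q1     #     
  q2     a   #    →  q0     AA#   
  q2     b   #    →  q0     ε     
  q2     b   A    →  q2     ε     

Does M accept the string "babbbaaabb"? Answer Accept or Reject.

(q0, babbbaaabb, #)
  read b, top #: go to q2, push # → (q2, abbbaaabb, #)
  read a, top #: go to q0, push AA# → (q0, bbbaaabb, AA#)
  read b, top A: go to q0, push ε → (q0, bbaaabb, A#)
  read b, top A: go to q0, push ε → (q0, baaabb, #)
  read b, top #: go to q2, push # → (q2, aaabb, #)
  read a, top #: go to q0, push AA# → (q0, aabb, AA#)
  read a, top A: go to q0, push ε → (q0, abb, A#)
  read a, top A: go to q0, push ε → (q0, bb, #)
  read b, top #: go to q2, push # → (q2, b, #)
  read b, top #: go to q0, push ε → (q0, ε, ε)
All input consumed and the stack is empty.

Accept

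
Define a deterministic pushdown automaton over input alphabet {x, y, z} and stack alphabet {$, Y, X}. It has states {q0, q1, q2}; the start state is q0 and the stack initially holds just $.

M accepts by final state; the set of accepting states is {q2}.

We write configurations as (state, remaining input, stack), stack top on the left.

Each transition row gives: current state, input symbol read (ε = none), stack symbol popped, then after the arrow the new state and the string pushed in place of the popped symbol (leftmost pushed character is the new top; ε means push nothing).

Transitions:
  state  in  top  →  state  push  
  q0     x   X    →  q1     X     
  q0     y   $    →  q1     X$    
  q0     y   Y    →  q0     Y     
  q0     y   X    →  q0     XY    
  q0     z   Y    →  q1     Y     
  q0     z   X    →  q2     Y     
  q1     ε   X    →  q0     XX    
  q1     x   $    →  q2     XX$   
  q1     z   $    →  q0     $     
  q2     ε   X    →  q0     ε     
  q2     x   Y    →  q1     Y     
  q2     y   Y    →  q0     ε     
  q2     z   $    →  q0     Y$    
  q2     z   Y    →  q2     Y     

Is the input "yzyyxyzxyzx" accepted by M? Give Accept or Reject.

(q0, yzyyxyzxyzx, $)
  read y, top $: go to q1, push X$ → (q1, zyyxyzxyzx, X$)
  ε-move, top X: go to q0, push XX → (q0, zyyxyzxyzx, XX$)
  read z, top X: go to q2, push Y → (q2, yyxyzxyzx, YX$)
  read y, top Y: go to q0, push ε → (q0, yxyzxyzx, X$)
  read y, top X: go to q0, push XY → (q0, xyzxyzx, XY$)
  read x, top X: go to q1, push X → (q1, yzxyzx, XY$)
  ε-move, top X: go to q0, push XX → (q0, yzxyzx, XXY$)
  read y, top X: go to q0, push XY → (q0, zxyzx, XYXY$)
  read z, top X: go to q2, push Y → (q2, xyzx, YYXY$)
  read x, top Y: go to q1, push Y → (q1, yzx, YYXY$)
No transition applies at (q1, yzx, YYXY$); input not fully consumed.

Reject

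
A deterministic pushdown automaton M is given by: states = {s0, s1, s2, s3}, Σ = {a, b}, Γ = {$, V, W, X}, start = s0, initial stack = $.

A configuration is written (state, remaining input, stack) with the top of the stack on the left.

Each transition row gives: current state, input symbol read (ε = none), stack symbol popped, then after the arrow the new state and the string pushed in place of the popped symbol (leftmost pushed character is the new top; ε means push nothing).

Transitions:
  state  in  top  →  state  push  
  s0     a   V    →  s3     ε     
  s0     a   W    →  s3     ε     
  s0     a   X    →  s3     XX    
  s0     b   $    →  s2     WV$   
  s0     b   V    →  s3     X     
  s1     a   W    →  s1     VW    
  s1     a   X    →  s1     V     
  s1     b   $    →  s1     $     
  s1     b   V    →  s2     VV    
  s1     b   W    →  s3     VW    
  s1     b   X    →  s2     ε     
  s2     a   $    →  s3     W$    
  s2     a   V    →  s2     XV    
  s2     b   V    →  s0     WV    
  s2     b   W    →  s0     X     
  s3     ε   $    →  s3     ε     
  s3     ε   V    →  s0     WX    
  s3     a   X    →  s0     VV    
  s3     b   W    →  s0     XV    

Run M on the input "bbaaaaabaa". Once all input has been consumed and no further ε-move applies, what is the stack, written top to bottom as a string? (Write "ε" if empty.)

WXVXV$

(s0, bbaaaaabaa, $)
  read b, top $: go to s2, push WV$ → (s2, baaaaabaa, WV$)
  read b, top W: go to s0, push X → (s0, aaaaabaa, XV$)
  read a, top X: go to s3, push XX → (s3, aaaabaa, XXV$)
  read a, top X: go to s0, push VV → (s0, aaabaa, VVXV$)
  read a, top V: go to s3, push ε → (s3, aabaa, VXV$)
  ε-move, top V: go to s0, push WX → (s0, aabaa, WXXV$)
  read a, top W: go to s3, push ε → (s3, abaa, XXV$)
  read a, top X: go to s0, push VV → (s0, baa, VVXV$)
  read b, top V: go to s3, push X → (s3, aa, XVXV$)
  read a, top X: go to s0, push VV → (s0, a, VVVXV$)
  read a, top V: go to s3, push ε → (s3, ε, VVXV$)
  ε-move, top V: go to s0, push WX → (s0, ε, WXVXV$)
All input consumed in state s0 with stack WXVXV$.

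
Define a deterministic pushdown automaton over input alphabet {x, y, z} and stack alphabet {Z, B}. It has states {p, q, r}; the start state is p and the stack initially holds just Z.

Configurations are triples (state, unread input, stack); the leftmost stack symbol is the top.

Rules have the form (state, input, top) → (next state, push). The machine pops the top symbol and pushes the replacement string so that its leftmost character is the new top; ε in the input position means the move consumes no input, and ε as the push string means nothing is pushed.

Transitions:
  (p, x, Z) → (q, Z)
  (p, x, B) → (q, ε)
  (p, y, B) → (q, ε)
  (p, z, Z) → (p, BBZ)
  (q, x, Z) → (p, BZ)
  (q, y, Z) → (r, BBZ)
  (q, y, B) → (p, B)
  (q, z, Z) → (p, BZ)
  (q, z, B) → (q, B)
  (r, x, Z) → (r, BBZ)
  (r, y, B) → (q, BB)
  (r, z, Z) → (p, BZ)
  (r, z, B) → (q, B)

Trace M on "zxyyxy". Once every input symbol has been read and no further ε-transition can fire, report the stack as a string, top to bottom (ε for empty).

Z

(p, zxyyxy, Z) ⊢ (p, xyyxy, BBZ) ⊢ (q, yyxy, BZ) ⊢ (p, yxy, BZ) ⊢ (q, xy, Z) ⊢ (p, y, BZ) ⊢ (q, ε, Z)
All input consumed in state q with stack Z.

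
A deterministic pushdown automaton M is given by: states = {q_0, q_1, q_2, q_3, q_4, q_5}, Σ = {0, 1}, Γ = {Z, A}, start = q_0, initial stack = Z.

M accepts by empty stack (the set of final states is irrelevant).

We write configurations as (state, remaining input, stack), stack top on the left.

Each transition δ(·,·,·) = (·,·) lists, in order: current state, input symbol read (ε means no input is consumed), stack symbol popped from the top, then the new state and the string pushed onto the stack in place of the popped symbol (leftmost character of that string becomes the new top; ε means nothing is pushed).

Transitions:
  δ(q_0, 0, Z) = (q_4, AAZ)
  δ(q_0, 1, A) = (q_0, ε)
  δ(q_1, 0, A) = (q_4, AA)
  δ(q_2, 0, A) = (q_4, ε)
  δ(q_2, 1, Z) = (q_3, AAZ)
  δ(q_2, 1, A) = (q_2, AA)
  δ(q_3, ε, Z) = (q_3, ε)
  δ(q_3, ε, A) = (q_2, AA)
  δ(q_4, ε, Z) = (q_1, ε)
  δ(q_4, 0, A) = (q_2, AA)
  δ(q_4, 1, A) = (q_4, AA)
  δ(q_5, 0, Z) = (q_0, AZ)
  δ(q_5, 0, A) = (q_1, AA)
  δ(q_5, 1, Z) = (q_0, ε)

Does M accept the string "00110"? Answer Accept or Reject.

Reject

(q_0, 00110, Z) ⊢ (q_4, 0110, AAZ) ⊢ (q_2, 110, AAAZ) ⊢ (q_2, 10, AAAAZ) ⊢ (q_2, 0, AAAAAZ) ⊢ (q_4, ε, AAAAZ)
All input consumed; stack is AAAAZ, not empty, and no further ε-move applies.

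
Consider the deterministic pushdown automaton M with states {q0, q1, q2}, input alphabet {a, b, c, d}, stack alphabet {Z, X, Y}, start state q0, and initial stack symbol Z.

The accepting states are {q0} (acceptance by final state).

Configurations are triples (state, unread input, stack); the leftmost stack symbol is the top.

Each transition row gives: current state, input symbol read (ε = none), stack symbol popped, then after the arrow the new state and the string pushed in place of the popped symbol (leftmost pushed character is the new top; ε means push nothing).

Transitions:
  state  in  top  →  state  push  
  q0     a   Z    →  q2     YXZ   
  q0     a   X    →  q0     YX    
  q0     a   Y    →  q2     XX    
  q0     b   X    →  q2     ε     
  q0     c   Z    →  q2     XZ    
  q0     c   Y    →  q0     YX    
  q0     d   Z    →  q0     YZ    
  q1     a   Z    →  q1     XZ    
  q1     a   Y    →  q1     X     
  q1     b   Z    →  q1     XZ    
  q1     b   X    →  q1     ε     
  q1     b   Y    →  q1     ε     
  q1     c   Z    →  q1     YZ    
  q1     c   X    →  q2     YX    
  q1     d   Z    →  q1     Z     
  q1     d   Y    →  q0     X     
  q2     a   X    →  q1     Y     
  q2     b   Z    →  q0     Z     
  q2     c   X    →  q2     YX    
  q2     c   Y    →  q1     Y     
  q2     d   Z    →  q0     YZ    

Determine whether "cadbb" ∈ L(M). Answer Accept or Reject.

(q0, cadbb, Z) ⊢ (q2, adbb, XZ) ⊢ (q1, dbb, YZ) ⊢ (q0, bb, XZ) ⊢ (q2, b, Z) ⊢ (q0, ε, Z)
All input consumed; state q0 ∈ F.

Accept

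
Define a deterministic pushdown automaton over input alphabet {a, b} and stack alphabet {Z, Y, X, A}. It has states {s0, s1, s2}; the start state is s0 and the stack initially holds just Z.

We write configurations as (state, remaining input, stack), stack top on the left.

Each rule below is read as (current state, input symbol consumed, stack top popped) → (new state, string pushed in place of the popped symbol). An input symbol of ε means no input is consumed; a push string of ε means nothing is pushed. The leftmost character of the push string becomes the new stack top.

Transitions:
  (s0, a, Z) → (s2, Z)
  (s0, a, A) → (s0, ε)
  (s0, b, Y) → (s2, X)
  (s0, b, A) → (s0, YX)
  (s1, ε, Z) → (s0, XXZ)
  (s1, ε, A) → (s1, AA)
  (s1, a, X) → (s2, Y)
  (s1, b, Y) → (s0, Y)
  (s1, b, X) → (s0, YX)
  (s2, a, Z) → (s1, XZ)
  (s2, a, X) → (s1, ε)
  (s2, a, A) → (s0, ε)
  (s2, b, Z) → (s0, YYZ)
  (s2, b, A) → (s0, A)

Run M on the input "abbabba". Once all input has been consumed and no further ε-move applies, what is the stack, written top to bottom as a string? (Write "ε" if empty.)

(s0, abbabba, Z)
  read a, top Z: go to s2, push Z → (s2, bbabba, Z)
  read b, top Z: go to s0, push YYZ → (s0, babba, YYZ)
  read b, top Y: go to s2, push X → (s2, abba, XYZ)
  read a, top X: go to s1, push ε → (s1, bba, YZ)
  read b, top Y: go to s0, push Y → (s0, ba, YZ)
  read b, top Y: go to s2, push X → (s2, a, XZ)
  read a, top X: go to s1, push ε → (s1, ε, Z)
  ε-move, top Z: go to s0, push XXZ → (s0, ε, XXZ)
All input consumed in state s0 with stack XXZ.

XXZ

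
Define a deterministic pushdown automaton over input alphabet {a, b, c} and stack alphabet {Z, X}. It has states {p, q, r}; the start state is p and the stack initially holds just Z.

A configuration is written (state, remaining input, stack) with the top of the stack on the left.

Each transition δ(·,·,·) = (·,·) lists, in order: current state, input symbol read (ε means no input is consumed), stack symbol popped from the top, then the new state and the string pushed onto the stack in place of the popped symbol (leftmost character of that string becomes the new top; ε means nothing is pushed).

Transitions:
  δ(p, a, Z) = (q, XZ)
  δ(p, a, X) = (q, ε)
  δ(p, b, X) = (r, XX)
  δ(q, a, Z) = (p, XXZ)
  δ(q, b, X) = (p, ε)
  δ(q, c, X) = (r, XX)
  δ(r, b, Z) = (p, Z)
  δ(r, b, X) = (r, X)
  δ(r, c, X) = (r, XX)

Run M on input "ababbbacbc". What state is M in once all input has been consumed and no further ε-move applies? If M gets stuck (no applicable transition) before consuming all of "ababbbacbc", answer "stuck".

stuck

(p, ababbbacbc, Z)
  read a, top Z: go to q, push XZ → (q, babbbacbc, XZ)
  read b, top X: go to p, push ε → (p, abbbacbc, Z)
  read a, top Z: go to q, push XZ → (q, bbbacbc, XZ)
  read b, top X: go to p, push ε → (p, bbacbc, Z)
No transition for (p, b, top Z); M blocks with input bbacbc remaining.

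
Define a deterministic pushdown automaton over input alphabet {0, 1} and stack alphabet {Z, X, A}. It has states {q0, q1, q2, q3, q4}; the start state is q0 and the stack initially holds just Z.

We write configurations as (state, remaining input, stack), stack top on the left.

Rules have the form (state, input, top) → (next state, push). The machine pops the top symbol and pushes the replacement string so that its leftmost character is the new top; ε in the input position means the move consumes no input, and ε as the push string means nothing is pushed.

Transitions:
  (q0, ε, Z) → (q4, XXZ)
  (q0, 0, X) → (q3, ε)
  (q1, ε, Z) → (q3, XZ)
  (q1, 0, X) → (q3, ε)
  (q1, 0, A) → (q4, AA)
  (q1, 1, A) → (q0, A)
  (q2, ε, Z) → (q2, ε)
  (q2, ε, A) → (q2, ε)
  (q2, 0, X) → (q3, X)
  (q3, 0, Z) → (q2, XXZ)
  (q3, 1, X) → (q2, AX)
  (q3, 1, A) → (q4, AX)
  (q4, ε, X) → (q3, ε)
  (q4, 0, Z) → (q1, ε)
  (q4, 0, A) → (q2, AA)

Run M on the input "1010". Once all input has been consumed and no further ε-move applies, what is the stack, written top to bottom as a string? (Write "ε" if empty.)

(q0, 1010, Z)
  ε-move, top Z: go to q4, push XXZ → (q4, 1010, XXZ)
  ε-move, top X: go to q3, push ε → (q3, 1010, XZ)
  read 1, top X: go to q2, push AX → (q2, 010, AXZ)
  ε-move, top A: go to q2, push ε → (q2, 010, XZ)
  read 0, top X: go to q3, push X → (q3, 10, XZ)
  read 1, top X: go to q2, push AX → (q2, 0, AXZ)
  ε-move, top A: go to q2, push ε → (q2, 0, XZ)
  read 0, top X: go to q3, push X → (q3, ε, XZ)
All input consumed in state q3 with stack XZ.

XZ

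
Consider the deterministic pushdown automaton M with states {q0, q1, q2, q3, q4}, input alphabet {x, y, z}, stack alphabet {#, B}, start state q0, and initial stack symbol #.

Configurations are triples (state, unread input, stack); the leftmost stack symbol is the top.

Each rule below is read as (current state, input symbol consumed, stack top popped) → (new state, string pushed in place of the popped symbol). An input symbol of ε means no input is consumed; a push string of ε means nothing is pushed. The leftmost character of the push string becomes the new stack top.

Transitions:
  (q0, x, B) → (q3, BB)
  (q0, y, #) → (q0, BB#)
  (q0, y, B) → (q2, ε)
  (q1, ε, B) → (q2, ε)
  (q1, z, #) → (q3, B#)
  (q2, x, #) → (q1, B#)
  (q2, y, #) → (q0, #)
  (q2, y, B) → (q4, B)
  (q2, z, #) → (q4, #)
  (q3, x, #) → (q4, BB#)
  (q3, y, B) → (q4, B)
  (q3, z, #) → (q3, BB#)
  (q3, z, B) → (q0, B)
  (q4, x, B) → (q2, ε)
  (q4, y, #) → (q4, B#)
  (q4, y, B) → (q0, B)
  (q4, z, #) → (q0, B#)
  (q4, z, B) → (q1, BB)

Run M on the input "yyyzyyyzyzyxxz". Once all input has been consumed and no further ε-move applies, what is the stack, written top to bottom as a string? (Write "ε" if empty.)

(q0, yyyzyyyzyzyxxz, #)
  read y, top #: go to q0, push BB# → (q0, yyzyyyzyzyxxz, BB#)
  read y, top B: go to q2, push ε → (q2, yzyyyzyzyxxz, B#)
  read y, top B: go to q4, push B → (q4, zyyyzyzyxxz, B#)
  read z, top B: go to q1, push BB → (q1, yyyzyzyxxz, BB#)
  ε-move, top B: go to q2, push ε → (q2, yyyzyzyxxz, B#)
  read y, top B: go to q4, push B → (q4, yyzyzyxxz, B#)
  read y, top B: go to q0, push B → (q0, yzyzyxxz, B#)
  read y, top B: go to q2, push ε → (q2, zyzyxxz, #)
  read z, top #: go to q4, push # → (q4, yzyxxz, #)
  read y, top #: go to q4, push B# → (q4, zyxxz, B#)
  read z, top B: go to q1, push BB → (q1, yxxz, BB#)
  ε-move, top B: go to q2, push ε → (q2, yxxz, B#)
  read y, top B: go to q4, push B → (q4, xxz, B#)
  read x, top B: go to q2, push ε → (q2, xz, #)
  read x, top #: go to q1, push B# → (q1, z, B#)
  ε-move, top B: go to q2, push ε → (q2, z, #)
  read z, top #: go to q4, push # → (q4, ε, #)
All input consumed in state q4 with stack #.

#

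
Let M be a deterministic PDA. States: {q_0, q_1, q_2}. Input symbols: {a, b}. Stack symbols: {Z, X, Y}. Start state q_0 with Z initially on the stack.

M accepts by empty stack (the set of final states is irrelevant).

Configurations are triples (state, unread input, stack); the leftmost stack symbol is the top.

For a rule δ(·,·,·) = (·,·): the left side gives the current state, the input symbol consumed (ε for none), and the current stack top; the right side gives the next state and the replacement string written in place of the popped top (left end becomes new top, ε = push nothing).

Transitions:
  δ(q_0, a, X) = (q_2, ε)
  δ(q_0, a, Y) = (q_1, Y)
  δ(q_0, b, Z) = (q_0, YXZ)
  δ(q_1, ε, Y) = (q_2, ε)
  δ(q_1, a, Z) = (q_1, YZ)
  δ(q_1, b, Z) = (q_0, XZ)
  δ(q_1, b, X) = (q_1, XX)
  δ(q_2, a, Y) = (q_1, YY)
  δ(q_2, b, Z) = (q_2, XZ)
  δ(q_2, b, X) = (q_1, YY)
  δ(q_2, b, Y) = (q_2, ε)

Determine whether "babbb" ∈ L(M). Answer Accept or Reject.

Reject

(q_0, babbb, Z) ⊢ (q_0, abbb, YXZ) ⊢ (q_1, bbb, YXZ) ⊢ (q_2, bbb, XZ) ⊢ (q_1, bb, YYZ) ⊢ (q_2, bb, YZ) ⊢ (q_2, b, Z) ⊢ (q_2, ε, XZ)
All input consumed; stack is XZ, not empty, and no further ε-move applies.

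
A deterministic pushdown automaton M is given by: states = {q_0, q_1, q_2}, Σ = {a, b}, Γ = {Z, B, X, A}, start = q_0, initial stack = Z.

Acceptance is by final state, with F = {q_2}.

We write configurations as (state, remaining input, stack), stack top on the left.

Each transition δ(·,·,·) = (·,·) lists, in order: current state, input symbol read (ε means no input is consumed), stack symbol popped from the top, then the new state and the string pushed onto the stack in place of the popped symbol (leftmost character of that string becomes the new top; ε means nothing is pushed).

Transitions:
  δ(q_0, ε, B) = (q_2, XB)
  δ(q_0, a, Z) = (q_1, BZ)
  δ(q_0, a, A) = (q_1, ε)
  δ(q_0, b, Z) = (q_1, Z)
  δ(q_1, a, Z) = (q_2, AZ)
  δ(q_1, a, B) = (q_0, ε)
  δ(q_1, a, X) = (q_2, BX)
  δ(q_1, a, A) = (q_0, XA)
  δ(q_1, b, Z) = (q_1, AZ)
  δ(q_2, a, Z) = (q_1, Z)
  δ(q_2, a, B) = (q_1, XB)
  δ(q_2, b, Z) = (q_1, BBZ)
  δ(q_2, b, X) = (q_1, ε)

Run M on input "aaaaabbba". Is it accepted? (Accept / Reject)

(q_0, aaaaabbba, Z)
  read a, top Z: go to q_1, push BZ → (q_1, aaaabbba, BZ)
  read a, top B: go to q_0, push ε → (q_0, aaabbba, Z)
  read a, top Z: go to q_1, push BZ → (q_1, aabbba, BZ)
  read a, top B: go to q_0, push ε → (q_0, abbba, Z)
  read a, top Z: go to q_1, push BZ → (q_1, bbba, BZ)
No transition applies at (q_1, bbba, BZ); input not fully consumed.

Reject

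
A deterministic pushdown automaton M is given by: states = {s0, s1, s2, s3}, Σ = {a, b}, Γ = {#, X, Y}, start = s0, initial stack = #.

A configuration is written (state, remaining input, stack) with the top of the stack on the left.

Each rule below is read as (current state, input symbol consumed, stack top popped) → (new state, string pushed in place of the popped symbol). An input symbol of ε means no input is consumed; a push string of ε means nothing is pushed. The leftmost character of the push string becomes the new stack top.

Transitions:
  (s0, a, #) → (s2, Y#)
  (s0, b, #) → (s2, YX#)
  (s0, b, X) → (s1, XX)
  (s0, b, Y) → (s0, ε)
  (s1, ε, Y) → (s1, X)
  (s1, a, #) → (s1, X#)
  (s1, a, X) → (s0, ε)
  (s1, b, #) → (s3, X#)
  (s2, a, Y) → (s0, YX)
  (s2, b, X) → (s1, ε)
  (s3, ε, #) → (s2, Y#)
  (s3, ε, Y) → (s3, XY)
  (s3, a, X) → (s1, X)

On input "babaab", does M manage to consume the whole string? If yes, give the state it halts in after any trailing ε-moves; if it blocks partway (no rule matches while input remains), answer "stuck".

stuck

(s0, babaab, #)
  read b, top #: go to s2, push YX# → (s2, abaab, YX#)
  read a, top Y: go to s0, push YX → (s0, baab, YXX#)
  read b, top Y: go to s0, push ε → (s0, aab, XX#)
No transition for (s0, a, top X); M blocks with input aab remaining.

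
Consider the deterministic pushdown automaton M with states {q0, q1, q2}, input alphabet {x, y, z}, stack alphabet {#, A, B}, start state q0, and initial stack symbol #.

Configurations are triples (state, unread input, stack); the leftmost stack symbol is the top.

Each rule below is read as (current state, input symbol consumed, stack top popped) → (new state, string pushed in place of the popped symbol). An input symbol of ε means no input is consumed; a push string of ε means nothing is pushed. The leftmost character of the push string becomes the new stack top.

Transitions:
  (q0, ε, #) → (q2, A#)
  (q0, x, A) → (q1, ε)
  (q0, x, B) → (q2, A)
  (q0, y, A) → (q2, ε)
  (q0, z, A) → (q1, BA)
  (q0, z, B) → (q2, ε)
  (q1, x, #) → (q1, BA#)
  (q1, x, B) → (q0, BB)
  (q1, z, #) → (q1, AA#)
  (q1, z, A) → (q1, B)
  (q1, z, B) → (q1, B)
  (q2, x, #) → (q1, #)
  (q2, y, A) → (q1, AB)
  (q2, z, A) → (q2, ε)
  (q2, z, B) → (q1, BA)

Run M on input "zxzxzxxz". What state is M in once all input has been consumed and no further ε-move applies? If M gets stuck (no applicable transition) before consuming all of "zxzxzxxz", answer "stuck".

(q0, zxzxzxxz, #) ⊢ (q2, zxzxzxxz, A#) ⊢ (q2, xzxzxxz, #) ⊢ (q1, zxzxxz, #) ⊢ (q1, xzxxz, AA#)
No transition for (q1, x, top A); M blocks with input xzxxz remaining.

stuck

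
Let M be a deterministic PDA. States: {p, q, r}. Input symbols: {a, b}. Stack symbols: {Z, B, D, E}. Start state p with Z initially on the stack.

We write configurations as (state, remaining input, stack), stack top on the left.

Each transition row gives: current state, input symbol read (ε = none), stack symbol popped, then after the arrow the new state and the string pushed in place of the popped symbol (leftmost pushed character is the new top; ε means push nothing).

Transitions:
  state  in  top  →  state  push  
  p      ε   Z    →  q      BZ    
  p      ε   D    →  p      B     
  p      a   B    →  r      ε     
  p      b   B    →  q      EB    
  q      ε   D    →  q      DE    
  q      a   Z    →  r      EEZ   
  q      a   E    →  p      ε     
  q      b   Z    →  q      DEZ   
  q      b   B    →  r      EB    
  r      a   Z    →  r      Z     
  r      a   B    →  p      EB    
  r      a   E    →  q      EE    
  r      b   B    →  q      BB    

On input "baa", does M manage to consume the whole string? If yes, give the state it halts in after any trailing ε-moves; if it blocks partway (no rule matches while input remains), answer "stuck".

p

(p, baa, Z) ⊢ (q, baa, BZ) ⊢ (r, aa, EBZ) ⊢ (q, a, EEBZ) ⊢ (p, ε, EBZ)
All input consumed; M is in state p.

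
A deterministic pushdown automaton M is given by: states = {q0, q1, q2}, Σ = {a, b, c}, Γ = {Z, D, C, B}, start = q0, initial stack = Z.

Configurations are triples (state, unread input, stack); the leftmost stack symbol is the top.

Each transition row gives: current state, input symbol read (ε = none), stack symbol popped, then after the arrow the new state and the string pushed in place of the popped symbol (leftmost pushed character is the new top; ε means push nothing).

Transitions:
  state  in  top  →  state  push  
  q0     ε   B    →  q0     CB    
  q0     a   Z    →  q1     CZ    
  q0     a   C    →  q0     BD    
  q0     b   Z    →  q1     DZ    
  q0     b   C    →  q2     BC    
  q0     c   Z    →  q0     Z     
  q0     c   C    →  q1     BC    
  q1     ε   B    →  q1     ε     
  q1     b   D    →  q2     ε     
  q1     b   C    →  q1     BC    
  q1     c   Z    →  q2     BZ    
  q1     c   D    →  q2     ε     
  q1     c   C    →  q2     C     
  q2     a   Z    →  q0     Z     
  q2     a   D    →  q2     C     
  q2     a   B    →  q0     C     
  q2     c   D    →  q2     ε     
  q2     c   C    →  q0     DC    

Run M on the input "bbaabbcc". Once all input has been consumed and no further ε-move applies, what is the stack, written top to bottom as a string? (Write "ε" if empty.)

DCZ

(q0, bbaabbcc, Z) ⊢ (q1, baabbcc, DZ) ⊢ (q2, aabbcc, Z) ⊢ (q0, abbcc, Z) ⊢ (q1, bbcc, CZ) ⊢ (q1, bcc, BCZ) ⊢ (q1, bcc, CZ) ⊢ (q1, cc, BCZ) ⊢ (q1, cc, CZ) ⊢ (q2, c, CZ) ⊢ (q0, ε, DCZ)
All input consumed in state q0 with stack DCZ.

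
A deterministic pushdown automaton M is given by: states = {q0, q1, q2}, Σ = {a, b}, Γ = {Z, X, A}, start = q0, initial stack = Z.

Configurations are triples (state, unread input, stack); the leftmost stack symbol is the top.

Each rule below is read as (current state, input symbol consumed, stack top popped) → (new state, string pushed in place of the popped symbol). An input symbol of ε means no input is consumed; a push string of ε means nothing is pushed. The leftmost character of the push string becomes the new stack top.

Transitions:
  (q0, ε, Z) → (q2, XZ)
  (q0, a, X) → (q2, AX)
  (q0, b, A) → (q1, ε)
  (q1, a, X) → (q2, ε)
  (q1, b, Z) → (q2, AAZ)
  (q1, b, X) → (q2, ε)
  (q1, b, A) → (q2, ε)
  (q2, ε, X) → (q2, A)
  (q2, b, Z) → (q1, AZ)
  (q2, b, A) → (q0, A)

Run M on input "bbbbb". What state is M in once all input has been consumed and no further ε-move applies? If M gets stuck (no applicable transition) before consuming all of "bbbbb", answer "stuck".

q1

(q0, bbbbb, Z) ⊢ (q2, bbbbb, XZ) ⊢ (q2, bbbbb, AZ) ⊢ (q0, bbbb, AZ) ⊢ (q1, bbb, Z) ⊢ (q2, bb, AAZ) ⊢ (q0, b, AAZ) ⊢ (q1, ε, AZ)
All input consumed; M is in state q1.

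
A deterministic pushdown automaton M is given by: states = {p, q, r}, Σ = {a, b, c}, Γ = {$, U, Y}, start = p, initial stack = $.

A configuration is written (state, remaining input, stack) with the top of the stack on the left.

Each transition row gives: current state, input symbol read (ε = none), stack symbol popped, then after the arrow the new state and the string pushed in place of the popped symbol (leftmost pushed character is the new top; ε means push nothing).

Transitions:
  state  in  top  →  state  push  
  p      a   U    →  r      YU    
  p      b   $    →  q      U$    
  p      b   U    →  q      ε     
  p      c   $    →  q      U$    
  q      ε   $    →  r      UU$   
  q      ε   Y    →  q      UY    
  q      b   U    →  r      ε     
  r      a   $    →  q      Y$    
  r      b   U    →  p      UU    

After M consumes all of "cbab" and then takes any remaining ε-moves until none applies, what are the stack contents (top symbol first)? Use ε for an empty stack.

Y$

(p, cbab, $)
  read c, top $: go to q, push U$ → (q, bab, U$)
  read b, top U: go to r, push ε → (r, ab, $)
  read a, top $: go to q, push Y$ → (q, b, Y$)
  ε-move, top Y: go to q, push UY → (q, b, UY$)
  read b, top U: go to r, push ε → (r, ε, Y$)
All input consumed in state r with stack Y$.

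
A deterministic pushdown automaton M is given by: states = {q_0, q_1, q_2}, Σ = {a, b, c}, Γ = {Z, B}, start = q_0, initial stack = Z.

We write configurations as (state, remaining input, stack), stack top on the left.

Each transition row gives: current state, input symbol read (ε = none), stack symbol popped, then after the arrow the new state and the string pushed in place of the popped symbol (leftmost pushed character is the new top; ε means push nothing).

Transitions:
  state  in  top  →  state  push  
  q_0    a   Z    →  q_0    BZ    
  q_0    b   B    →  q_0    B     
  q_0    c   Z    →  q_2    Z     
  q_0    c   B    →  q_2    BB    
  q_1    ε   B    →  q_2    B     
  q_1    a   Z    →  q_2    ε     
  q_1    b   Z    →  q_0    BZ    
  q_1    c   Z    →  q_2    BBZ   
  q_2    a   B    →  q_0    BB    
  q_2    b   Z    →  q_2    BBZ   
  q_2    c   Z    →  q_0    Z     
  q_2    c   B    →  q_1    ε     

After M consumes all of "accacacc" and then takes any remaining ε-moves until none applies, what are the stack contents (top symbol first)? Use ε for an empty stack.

BBBBZ

(q_0, accacacc, Z)
  read a, top Z: go to q_0, push BZ → (q_0, ccacacc, BZ)
  read c, top B: go to q_2, push BB → (q_2, cacacc, BBZ)
  read c, top B: go to q_1, push ε → (q_1, acacc, BZ)
  ε-move, top B: go to q_2, push B → (q_2, acacc, BZ)
  read a, top B: go to q_0, push BB → (q_0, cacc, BBZ)
  read c, top B: go to q_2, push BB → (q_2, acc, BBBZ)
  read a, top B: go to q_0, push BB → (q_0, cc, BBBBZ)
  read c, top B: go to q_2, push BB → (q_2, c, BBBBBZ)
  read c, top B: go to q_1, push ε → (q_1, ε, BBBBZ)
  ε-move, top B: go to q_2, push B → (q_2, ε, BBBBZ)
All input consumed in state q_2 with stack BBBBZ.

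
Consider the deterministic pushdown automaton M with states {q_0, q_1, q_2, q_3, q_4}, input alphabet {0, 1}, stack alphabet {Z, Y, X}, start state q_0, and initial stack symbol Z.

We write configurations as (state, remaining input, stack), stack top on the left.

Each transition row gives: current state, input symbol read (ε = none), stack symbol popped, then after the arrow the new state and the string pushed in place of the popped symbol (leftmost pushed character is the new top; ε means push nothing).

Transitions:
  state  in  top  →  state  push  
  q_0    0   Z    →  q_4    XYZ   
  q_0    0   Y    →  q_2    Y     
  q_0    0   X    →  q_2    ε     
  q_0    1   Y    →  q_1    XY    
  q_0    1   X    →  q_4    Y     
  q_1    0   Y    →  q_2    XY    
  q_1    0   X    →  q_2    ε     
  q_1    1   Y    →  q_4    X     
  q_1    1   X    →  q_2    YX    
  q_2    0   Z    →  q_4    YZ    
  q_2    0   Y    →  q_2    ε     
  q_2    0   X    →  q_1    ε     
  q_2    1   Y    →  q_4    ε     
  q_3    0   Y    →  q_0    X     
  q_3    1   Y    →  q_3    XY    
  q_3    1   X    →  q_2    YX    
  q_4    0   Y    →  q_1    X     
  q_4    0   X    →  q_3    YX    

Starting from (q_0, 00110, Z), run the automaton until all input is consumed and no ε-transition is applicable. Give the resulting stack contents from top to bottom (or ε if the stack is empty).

(q_0, 00110, Z) ⊢ (q_4, 0110, XYZ) ⊢ (q_3, 110, YXYZ) ⊢ (q_3, 10, XYXYZ) ⊢ (q_2, 0, YXYXYZ) ⊢ (q_2, ε, XYXYZ)
All input consumed in state q_2 with stack XYXYZ.

XYXYZ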